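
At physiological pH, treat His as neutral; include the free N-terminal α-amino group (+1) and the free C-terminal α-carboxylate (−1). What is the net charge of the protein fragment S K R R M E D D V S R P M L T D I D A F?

-1

The side chains ionized at physiological pH are Lys/Arg (+1) and Asp/Glu (−1); with His treated as neutral, nothing else contributes.
Positive (K, R): K2, R3, R4, R11 → +4.
Negative (D, E): E6, D7, D8, D16, D18 → −5.
The N-terminus (+1) and C-terminus (−1) cancel.
Net charge = (+4) + (−5) = −1.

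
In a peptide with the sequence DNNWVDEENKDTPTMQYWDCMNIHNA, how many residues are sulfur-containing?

3

The sulfur-bearing residues are cysteine (–SH) and methionine (–S–CH₃).
Matching residues: M15, C20, M21.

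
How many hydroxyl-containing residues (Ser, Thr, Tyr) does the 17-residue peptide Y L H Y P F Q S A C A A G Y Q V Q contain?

Matching residues: Y1, Y4, S8, Y14.

4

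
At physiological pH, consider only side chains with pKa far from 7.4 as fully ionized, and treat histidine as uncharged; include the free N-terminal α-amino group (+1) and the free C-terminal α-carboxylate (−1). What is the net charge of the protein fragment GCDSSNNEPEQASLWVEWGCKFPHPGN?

The side chains ionized at physiological pH are Lys/Arg (+1) and Asp/Glu (−1); with His treated as neutral, nothing else contributes.
Positive (K, R): K21 → +1.
Negative (D, E): D3, E8, E10, E17 → −4.
The N-terminus (+1) and C-terminus (−1) cancel.
Net charge = (+1) + (−4) = −3.

-3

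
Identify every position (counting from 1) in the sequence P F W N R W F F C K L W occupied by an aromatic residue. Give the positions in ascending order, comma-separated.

2, 3, 6, 7, 8, 12

Phenylalanine (F), tryptophan (W), and tyrosine (Y) have aromatic ring side chains.
Matching residues: F2, W3, W6, F7, F8, W12.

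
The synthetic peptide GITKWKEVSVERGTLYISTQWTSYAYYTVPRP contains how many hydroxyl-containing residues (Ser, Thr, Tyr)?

12

Matching residues: T3, S9, T14, Y16, S18, T19, T22, S23, Y24, Y26, Y27, T28.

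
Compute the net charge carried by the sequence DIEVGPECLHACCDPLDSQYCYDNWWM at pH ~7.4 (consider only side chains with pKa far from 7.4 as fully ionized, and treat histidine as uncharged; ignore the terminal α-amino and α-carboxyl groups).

At pH ~7.4 the Lys and Arg side chains are protonated (+1), the Asp and Glu side chains are deprotonated (−1), and with His taken as neutral all other side chains carry no charge.
Positive (K, R): none → +0.
Negative (D, E): D1, E3, E7, D14, D17, D23 → −6.
Net charge = (+0) + (−6) = −6.

-6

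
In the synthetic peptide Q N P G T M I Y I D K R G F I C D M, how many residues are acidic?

Only D (aspartate) and E (glutamate) carry a side-chain carboxylic acid.
Matching residues: D10, D17.

2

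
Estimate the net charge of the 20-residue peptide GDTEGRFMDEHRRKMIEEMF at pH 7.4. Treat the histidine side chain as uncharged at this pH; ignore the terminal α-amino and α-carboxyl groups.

At pH ~7.4 the Lys and Arg side chains are protonated (+1), the Asp and Glu side chains are deprotonated (−1), and with His taken as neutral all other side chains carry no charge.
Positive (K, R): R6, R12, R13, K14 → +4.
Negative (D, E): D2, E4, D9, E10, E17, E18 → −6.
Net charge = (+4) + (−6) = −2.

-2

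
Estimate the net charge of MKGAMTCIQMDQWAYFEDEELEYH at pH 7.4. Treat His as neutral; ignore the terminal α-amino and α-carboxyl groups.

At pH ~7.4 the Lys and Arg side chains are protonated (+1), the Asp and Glu side chains are deprotonated (−1), and with His taken as neutral all other side chains carry no charge.
Positive (K, R): K2 → +1.
Negative (D, E): D11, E17, D18, E19, E20, E22 → −6.
Net charge = (+1) + (−6) = −5.

-5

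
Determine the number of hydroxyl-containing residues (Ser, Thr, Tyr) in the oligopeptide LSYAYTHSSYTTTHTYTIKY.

14

Matching residues: S2, Y3, Y5, T6, S8, S9, Y10, T11, T12, T13, T15, Y16, T17, Y20.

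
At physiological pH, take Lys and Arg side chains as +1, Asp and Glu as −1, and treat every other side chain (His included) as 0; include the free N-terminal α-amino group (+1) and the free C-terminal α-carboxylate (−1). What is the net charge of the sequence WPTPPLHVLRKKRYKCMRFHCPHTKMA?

Positive (K, R): R10, K11, K12, R13, K15, R18, K25 → +7.
Negative (D, E): none → −0.
The N-terminus (+1) and C-terminus (−1) cancel.
Net charge = (+7) + (−0) = +7.

+7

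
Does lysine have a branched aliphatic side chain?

No

The BCAAs are Val, Leu, and Ile — aliphatic side chains with a branch point.
Lysine is not in this group.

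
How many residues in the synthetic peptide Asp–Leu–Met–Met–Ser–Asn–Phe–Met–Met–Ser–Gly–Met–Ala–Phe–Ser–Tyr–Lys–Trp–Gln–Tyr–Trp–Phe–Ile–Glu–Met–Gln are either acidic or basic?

3

Acidic: D, E. Basic: H, K, R.
Acidic residues here: Asp1, Glu24 (2).
Basic residues here: Lys17 (1).
The two groups share no amino acid, so total = 2 + 1 = 3.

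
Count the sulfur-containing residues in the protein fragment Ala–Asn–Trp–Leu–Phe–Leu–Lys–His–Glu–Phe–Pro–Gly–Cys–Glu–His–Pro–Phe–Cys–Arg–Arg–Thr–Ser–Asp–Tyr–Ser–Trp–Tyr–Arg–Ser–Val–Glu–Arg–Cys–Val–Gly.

Only Cys (C) and Met (M) have a sulfur atom in the side chain.
Matching residues: Cys13, Cys18, Cys33.

3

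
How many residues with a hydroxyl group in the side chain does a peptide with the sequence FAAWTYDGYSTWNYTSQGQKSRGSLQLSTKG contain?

The –OH-bearing residues are Ser, Thr (aliphatic alcohols), and Tyr (phenol).
Matching residues: T5, Y6, Y9, S10, T11, Y14, T15, S16, S21, S24, S28, T29.

12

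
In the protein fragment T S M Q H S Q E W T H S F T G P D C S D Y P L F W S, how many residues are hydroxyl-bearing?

9

The –OH-bearing residues are Ser, Thr (aliphatic alcohols), and Tyr (phenol).
Matching residues: T1, S2, S6, T10, S12, T14, S19, Y21, S26.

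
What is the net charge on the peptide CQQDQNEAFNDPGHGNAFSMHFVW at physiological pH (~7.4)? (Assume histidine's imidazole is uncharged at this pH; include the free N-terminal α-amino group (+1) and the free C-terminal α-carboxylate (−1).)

-3

Near pH 7.4, K and R contribute +1 each, D and E contribute −1 each, and every other side chain (His included, as stated) is uncharged.
Positive (K, R): none → +0.
Negative (D, E): D4, E7, D11 → −3.
The N-terminus (+1) and C-terminus (−1) cancel.
Net charge = (+0) + (−3) = −3.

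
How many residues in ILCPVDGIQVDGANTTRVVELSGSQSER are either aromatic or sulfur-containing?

1

Aromatic: F, W, Y. Sulfur-containing: C, M.
Aromatic residues here: none (0).
Sulfur-containing residues here: C3 (1).
The two groups share no amino acid, so total = 0 + 1 = 1.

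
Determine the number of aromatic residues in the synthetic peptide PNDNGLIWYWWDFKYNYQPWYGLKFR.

10

The aromatic amino acids are Phe (F, benzyl), Trp (W, indole), and Tyr (Y, phenol).
Matching residues: W8, Y9, W10, W11, F13, Y15, Y17, W20, Y21, F25.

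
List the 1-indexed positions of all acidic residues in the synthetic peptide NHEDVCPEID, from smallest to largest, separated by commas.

3, 4, 8, 10

The acidic residues are Asp (D) and Glu (E), whose side chains end in a carboxylate group.
Matching residues: E3, D4, E8, D10.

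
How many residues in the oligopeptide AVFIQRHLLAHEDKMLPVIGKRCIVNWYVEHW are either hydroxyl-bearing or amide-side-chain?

3

Hydroxyl-bearing: S, T, Y. Amide-side-chain: N, Q.
Hydroxyl-bearing residues here: Y28 (1).
Amide-side-chain residues here: Q5, N26 (2).
The two groups share no amino acid, so total = 1 + 2 = 3.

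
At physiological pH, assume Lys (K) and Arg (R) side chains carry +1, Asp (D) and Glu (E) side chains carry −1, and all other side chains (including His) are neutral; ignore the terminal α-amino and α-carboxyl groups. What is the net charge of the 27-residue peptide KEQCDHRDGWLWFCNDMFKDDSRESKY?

Positive (K, R): K1, R7, K19, R23, K26 → +5.
Negative (D, E): E2, D5, D8, D16, D20, D21, E24 → −7.
Net charge = (+5) + (−7) = −2.

-2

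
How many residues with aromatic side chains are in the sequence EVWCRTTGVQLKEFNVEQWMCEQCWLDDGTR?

Phenylalanine (F), tryptophan (W), and tyrosine (Y) have aromatic ring side chains.
Matching residues: W3, F14, W19, W25.

4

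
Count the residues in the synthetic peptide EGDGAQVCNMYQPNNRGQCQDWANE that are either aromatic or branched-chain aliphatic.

3

Aromatic: F, W, Y. Branched-chain aliphatic: I, L, V.
Aromatic residues here: Y11, W22 (2).
Branched-chain aliphatic residues here: V7 (1).
The two groups share no amino acid, so total = 2 + 1 = 3.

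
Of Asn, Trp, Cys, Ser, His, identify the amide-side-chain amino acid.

Asparagine (N) and glutamine (Q) have uncharged amide side chains.
Of the listed options, only Asn belongs to this group.

Asn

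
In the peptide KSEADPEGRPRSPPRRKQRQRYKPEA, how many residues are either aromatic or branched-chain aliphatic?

Aromatic: F, W, Y. Branched-chain aliphatic: I, L, V.
Aromatic residues here: Y22 (1).
Branched-chain aliphatic residues here: none (0).
The two groups share no amino acid, so total = 1 + 0 = 1.

1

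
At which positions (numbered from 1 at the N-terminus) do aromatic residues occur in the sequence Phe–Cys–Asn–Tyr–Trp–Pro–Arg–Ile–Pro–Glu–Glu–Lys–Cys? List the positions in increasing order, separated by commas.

Phenylalanine (F), tryptophan (W), and tyrosine (Y) have aromatic ring side chains.
Matching residues: Phe1, Tyr4, Trp5.

1, 4, 5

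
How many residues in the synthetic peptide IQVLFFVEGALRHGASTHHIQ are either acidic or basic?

5

Acidic: D, E. Basic: H, K, R.
Acidic residues here: E8 (1).
Basic residues here: R12, H13, H18, H19 (4).
The two groups share no amino acid, so total = 1 + 4 = 5.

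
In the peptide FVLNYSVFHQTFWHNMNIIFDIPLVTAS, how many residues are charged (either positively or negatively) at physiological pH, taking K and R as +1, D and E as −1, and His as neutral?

Charged side chains at pH ~7.4: K, R (positive); D, E (negative).
Matching residues: D21.

1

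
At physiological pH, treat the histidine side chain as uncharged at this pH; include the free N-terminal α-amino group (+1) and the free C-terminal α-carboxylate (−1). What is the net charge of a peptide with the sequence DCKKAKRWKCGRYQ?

+5

At pH ~7.4 the Lys and Arg side chains are protonated (+1), the Asp and Glu side chains are deprotonated (−1), and with His taken as neutral all other side chains carry no charge.
Positive (K, R): K3, K4, K6, R7, K9, R12 → +6.
Negative (D, E): D1 → −1.
The N-terminus (+1) and C-terminus (−1) cancel.
Net charge = (+6) + (−1) = +5.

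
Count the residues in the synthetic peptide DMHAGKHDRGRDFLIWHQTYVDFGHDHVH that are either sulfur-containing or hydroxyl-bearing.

Sulfur-containing: C, M. Hydroxyl-bearing: S, T, Y.
Sulfur-containing residues here: M2 (1).
Hydroxyl-bearing residues here: T19, Y20 (2).
The two groups share no amino acid, so total = 1 + 2 = 3.

3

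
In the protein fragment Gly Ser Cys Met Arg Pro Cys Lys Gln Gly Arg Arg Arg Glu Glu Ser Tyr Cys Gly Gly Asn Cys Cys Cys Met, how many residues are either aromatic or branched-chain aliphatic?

Aromatic: F, W, Y. Branched-chain aliphatic: I, L, V.
Aromatic residues here: Tyr17 (1).
Branched-chain aliphatic residues here: none (0).
The two groups share no amino acid, so total = 1 + 0 = 1.

1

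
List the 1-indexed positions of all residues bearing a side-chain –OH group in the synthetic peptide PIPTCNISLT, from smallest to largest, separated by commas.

Serine (S), threonine (T), and tyrosine (Y) each carry a hydroxyl group on the side chain.
Matching residues: T4, S8, T10.

4, 8, 10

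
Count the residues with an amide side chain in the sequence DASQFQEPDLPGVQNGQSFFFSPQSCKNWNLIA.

8

Only N (asparagine) and Q (glutamine) carry a side-chain carboxamide.
Matching residues: Q4, Q6, Q14, N15, Q17, Q24, N28, N30.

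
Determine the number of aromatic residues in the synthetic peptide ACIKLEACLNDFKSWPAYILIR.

F, W, and Y each carry an aromatic ring on the side chain.
Matching residues: F12, W15, Y18.

3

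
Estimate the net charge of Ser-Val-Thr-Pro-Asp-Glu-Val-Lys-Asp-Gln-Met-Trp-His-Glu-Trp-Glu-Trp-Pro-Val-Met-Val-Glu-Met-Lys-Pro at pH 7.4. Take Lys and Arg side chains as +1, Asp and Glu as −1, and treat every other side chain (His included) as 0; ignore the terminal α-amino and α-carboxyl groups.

Positive (K, R): Lys8, Lys24 → +2.
Negative (D, E): Asp5, Glu6, Asp9, Glu14, Glu16, Glu22 → −6.
Net charge = (+2) + (−6) = −4.

-4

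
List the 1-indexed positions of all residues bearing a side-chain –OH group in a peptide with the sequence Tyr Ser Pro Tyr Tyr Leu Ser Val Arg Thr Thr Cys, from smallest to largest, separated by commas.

1, 2, 4, 5, 7, 10, 11

S, T, and Y are the three residues with a side-chain hydroxyl.
Matching residues: Tyr1, Ser2, Tyr4, Tyr5, Ser7, Thr10, Thr11.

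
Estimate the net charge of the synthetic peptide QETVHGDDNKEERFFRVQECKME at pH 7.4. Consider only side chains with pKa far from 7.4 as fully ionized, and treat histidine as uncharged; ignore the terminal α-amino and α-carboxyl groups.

-3

At pH ~7.4 the Lys and Arg side chains are protonated (+1), the Asp and Glu side chains are deprotonated (−1), and with His taken as neutral all other side chains carry no charge.
Positive (K, R): K10, R13, R16, K21 → +4.
Negative (D, E): E2, D7, D8, E11, E12, E19, E23 → −7.
Net charge = (+4) + (−7) = −3.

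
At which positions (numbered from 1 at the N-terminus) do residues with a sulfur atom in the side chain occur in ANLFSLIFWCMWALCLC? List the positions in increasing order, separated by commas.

10, 11, 15, 17

The sulfur-bearing residues are cysteine (–SH) and methionine (–S–CH₃).
Matching residues: C10, M11, C15, C17.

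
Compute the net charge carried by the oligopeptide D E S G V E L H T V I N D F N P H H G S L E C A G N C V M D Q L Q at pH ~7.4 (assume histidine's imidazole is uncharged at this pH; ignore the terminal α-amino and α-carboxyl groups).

-6

At pH ~7.4 the Lys and Arg side chains are protonated (+1), the Asp and Glu side chains are deprotonated (−1), and with His taken as neutral all other side chains carry no charge.
Positive (K, R): none → +0.
Negative (D, E): D1, E2, E6, D13, E22, D30 → −6.
Net charge = (+0) + (−6) = −6.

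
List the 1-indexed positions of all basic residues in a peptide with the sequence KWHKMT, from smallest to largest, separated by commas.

Lysine (K), arginine (R), and histidine (H) have basic, nitrogen-containing side chains.
Matching residues: K1, H3, K4.

1, 3, 4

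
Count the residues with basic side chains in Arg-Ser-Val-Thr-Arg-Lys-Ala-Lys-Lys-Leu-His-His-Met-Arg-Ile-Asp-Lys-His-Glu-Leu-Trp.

Lysine (K), arginine (R), and histidine (H) have basic, nitrogen-containing side chains.
Matching residues: Arg1, Arg5, Lys6, Lys8, Lys9, His11, His12, Arg14, Lys17, His18.

10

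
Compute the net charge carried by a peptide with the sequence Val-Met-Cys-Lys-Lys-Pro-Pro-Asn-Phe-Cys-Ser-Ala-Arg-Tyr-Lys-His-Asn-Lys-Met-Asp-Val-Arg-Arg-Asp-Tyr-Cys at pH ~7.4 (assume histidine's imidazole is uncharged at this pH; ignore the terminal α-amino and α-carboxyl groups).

At pH ~7.4 the Lys and Arg side chains are protonated (+1), the Asp and Glu side chains are deprotonated (−1), and with His taken as neutral all other side chains carry no charge.
Positive (K, R): Lys4, Lys5, Arg13, Lys15, Lys18, Arg22, Arg23 → +7.
Negative (D, E): Asp20, Asp24 → −2.
Net charge = (+7) + (−2) = +5.

+5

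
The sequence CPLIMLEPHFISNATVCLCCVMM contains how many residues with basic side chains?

1

K, R, and H are the three residues with basic side chains (ε-amine, guanidinium, and imidazole respectively).
Matching residues: H9.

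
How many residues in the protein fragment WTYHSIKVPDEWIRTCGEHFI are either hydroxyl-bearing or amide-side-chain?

Hydroxyl-bearing: S, T, Y. Amide-side-chain: N, Q.
Hydroxyl-bearing residues here: T2, Y3, S5, T15 (4).
Amide-side-chain residues here: none (0).
The two groups share no amino acid, so total = 4 + 0 = 4.

4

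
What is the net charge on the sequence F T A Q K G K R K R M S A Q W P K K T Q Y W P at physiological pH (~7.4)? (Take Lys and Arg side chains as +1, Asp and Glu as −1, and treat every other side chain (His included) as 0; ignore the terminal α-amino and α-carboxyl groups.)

+7

Positive (K, R): K5, K7, R8, K9, R10, K17, K18 → +7.
Negative (D, E): none → −0.
Net charge = (+7) + (−0) = +7.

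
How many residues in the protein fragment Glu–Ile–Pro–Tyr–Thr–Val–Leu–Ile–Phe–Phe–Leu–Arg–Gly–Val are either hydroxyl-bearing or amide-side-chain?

2

Hydroxyl-bearing: S, T, Y. Amide-side-chain: N, Q.
Hydroxyl-bearing residues here: Tyr4, Thr5 (2).
Amide-side-chain residues here: none (0).
The two groups share no amino acid, so total = 2 + 0 = 2.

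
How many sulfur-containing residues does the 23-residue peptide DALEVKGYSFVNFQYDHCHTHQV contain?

The sulfur-bearing residues are cysteine (–SH) and methionine (–S–CH₃).
Matching residues: C18.

1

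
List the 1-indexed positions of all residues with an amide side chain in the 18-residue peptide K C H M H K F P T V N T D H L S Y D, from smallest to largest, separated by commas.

11

Only N (asparagine) and Q (glutamine) carry a side-chain carboxamide.
Matching residues: N11.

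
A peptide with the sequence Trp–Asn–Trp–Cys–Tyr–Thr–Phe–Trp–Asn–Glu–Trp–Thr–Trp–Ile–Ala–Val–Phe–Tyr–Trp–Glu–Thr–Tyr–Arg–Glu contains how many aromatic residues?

F, W, and Y each carry an aromatic ring on the side chain.
Matching residues: Trp1, Trp3, Tyr5, Phe7, Trp8, Trp11, Trp13, Phe17, Tyr18, Trp19, Tyr22.

11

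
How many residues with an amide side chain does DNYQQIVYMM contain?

3

The amide-side-chain residues are Asn (N) and Gln (Q).
Matching residues: N2, Q4, Q5.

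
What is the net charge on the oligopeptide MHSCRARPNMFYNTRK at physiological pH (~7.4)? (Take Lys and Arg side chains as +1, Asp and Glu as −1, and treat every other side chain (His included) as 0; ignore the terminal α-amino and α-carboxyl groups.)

+4

Positive (K, R): R5, R7, R15, K16 → +4.
Negative (D, E): none → −0.
Net charge = (+4) + (−0) = +4.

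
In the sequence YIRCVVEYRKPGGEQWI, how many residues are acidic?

The acidic residues are Asp (D) and Glu (E), whose side chains end in a carboxylate group.
Matching residues: E7, E14.

2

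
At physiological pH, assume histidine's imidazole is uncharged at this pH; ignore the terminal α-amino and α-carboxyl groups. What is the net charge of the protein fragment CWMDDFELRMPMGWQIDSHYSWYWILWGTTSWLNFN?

-3

Near pH 7.4, K and R contribute +1 each, D and E contribute −1 each, and every other side chain (His included, as stated) is uncharged.
Positive (K, R): R9 → +1.
Negative (D, E): D4, D5, E7, D17 → −4.
Net charge = (+1) + (−4) = −3.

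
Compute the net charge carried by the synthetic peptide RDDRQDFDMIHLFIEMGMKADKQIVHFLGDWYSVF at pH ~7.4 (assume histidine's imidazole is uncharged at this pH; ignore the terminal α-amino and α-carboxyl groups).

Near pH 7.4, K and R contribute +1 each, D and E contribute −1 each, and every other side chain (His included, as stated) is uncharged.
Positive (K, R): R1, R4, K19, K22 → +4.
Negative (D, E): D2, D3, D6, D8, E15, D21, D30 → −7.
Net charge = (+4) + (−7) = −3.

-3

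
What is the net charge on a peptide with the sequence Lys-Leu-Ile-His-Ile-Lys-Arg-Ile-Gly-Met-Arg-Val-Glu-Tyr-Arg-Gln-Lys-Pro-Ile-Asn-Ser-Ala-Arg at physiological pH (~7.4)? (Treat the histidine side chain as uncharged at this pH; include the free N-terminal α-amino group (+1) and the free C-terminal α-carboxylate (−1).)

+6

At pH ~7.4 the Lys and Arg side chains are protonated (+1), the Asp and Glu side chains are deprotonated (−1), and with His taken as neutral all other side chains carry no charge.
Positive (K, R): Lys1, Lys6, Arg7, Arg11, Arg15, Lys17, Arg23 → +7.
Negative (D, E): Glu13 → −1.
The N-terminus (+1) and C-terminus (−1) cancel.
Net charge = (+7) + (−1) = +6.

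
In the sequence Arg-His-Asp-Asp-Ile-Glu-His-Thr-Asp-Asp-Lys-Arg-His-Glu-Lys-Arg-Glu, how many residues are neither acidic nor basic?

Acidic: D, E. Basic: K, R, H. All other residues are neither.
Matching residues: Ile5, Thr8.

2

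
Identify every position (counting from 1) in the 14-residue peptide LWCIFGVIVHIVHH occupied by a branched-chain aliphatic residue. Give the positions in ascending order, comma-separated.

1, 4, 7, 8, 9, 11, 12

Matching residues: L1, I4, V7, I8, V9, I11, V12.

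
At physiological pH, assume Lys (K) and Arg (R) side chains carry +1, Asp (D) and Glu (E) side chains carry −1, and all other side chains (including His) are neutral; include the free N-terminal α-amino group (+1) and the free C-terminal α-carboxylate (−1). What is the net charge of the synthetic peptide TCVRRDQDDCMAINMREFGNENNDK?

Positive (K, R): R4, R5, R16, K25 → +4.
Negative (D, E): D6, D8, D9, E17, E21, D24 → −6.
The N-terminus (+1) and C-terminus (−1) cancel.
Net charge = (+4) + (−6) = −2.

-2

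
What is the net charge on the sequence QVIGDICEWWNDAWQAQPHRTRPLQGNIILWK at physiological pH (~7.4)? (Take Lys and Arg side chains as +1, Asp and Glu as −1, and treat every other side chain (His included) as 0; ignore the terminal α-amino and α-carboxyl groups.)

Positive (K, R): R20, R22, K32 → +3.
Negative (D, E): D5, E8, D12 → −3.
Net charge = (+3) + (−3) = 0.

0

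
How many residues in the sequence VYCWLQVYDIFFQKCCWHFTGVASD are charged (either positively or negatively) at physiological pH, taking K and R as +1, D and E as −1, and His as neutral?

Charged side chains at pH ~7.4: K, R (positive); D, E (negative).
Matching residues: D9, K14, D25.

3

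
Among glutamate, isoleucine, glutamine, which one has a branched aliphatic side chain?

isoleucine

V, L, and I make up the branched-chain aliphatic group.
Of the listed options, only isoleucine belongs to this group.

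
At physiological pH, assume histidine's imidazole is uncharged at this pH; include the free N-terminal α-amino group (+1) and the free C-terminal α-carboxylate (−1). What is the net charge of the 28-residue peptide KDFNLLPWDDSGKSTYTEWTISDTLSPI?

-3

The side chains ionized at physiological pH are Lys/Arg (+1) and Asp/Glu (−1); with His treated as neutral, nothing else contributes.
Positive (K, R): K1, K13 → +2.
Negative (D, E): D2, D9, D10, E18, D23 → −5.
The N-terminus (+1) and C-terminus (−1) cancel.
Net charge = (+2) + (−5) = −3.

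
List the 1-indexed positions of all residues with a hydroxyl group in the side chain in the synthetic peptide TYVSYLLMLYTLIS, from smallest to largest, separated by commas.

1, 2, 4, 5, 10, 11, 14

The –OH-bearing residues are Ser, Thr (aliphatic alcohols), and Tyr (phenol).
Matching residues: T1, Y2, S4, Y5, Y10, T11, S14.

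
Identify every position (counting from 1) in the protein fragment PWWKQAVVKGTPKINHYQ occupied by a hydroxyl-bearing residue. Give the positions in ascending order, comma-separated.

11, 17

Matching residues: T11, Y17.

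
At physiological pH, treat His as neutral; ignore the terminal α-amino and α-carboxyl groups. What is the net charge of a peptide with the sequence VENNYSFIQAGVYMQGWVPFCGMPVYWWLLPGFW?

Near pH 7.4, K and R contribute +1 each, D and E contribute −1 each, and every other side chain (His included, as stated) is uncharged.
Positive (K, R): none → +0.
Negative (D, E): E2 → −1.
Net charge = (+0) + (−1) = −1.

-1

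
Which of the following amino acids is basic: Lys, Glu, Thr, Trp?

Lys

K, R, and H are the three residues with basic side chains (ε-amine, guanidinium, and imidazole respectively).
Of the listed options, only Lys belongs to this group.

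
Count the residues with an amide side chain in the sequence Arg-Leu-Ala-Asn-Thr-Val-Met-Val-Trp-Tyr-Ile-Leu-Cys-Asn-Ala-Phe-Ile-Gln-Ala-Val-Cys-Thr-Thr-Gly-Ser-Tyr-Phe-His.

3

Only N (asparagine) and Q (glutamine) carry a side-chain carboxamide.
Matching residues: Asn4, Asn14, Gln18.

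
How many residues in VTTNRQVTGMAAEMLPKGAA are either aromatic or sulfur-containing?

Aromatic: F, W, Y. Sulfur-containing: C, M.
Aromatic residues here: none (0).
Sulfur-containing residues here: M10, M14 (2).
The two groups share no amino acid, so total = 0 + 2 = 2.

2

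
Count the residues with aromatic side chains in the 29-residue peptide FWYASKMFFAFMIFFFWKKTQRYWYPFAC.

F, W, and Y each carry an aromatic ring on the side chain.
Matching residues: F1, W2, Y3, F8, F9, F11, F14, F15, F16, W17, Y23, W24, Y25, F27.

14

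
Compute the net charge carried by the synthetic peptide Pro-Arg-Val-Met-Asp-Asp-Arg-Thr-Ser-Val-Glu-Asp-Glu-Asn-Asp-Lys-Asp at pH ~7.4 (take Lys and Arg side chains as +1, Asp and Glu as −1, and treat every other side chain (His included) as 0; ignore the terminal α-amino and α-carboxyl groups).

-4

Positive (K, R): Arg2, Arg7, Lys16 → +3.
Negative (D, E): Asp5, Asp6, Glu11, Asp12, Glu13, Asp15, Asp17 → −7.
Net charge = (+3) + (−7) = −4.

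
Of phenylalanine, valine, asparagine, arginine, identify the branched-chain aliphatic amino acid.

Valine (V), leucine (L), and isoleucine (I) are the branched-chain amino acids.
Of the listed options, only valine belongs to this group.

valine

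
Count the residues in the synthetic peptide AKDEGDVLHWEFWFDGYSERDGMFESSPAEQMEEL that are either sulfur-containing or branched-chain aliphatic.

Sulfur-containing: C, M. Branched-chain aliphatic: I, L, V.
Sulfur-containing residues here: M23, M32 (2).
Branched-chain aliphatic residues here: V7, L8, L35 (3).
The two groups share no amino acid, so total = 2 + 3 = 5.

5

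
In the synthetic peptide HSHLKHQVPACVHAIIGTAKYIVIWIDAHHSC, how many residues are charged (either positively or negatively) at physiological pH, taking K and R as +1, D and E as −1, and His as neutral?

Charged side chains at pH ~7.4: K, R (positive); D, E (negative).
Matching residues: K5, K20, D27.

3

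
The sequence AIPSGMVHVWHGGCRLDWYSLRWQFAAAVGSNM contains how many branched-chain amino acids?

V, L, and I make up the branched-chain aliphatic group.
Matching residues: I2, V7, V9, L16, L21, V29.

6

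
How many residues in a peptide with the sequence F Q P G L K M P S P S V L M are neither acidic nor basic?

Acidic: D, E. Basic: K, R, H. All other residues are neither.
Matching residues: F1, Q2, P3, G4, L5, M7, P8, S9, P10, S11, V12, L13, M14.

13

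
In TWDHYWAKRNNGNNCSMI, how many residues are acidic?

1

Only D (aspartate) and E (glutamate) carry a side-chain carboxylic acid.
Matching residues: D3.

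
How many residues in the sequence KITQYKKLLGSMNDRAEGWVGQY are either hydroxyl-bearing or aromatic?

Hydroxyl-bearing: S, T, Y. Aromatic: F, W, Y.
Hydroxyl-bearing residues here: T3, Y5, S11, Y23 (4).
Aromatic residues here: Y5, W19, Y23 (3).
Y is in both groups, so the 2 Y residues must not be double-counted.
Total = 4 + 3 − 2 = 5.

5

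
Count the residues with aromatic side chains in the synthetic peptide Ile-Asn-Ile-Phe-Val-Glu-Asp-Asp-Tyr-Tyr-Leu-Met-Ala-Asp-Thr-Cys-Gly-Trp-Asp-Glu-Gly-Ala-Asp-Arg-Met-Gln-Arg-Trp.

Phenylalanine (F), tryptophan (W), and tyrosine (Y) have aromatic ring side chains.
Matching residues: Phe4, Tyr9, Tyr10, Trp18, Trp28.

5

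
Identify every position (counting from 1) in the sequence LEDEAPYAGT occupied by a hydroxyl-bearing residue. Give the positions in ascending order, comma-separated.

Serine (S), threonine (T), and tyrosine (Y) each carry a hydroxyl group on the side chain.
Matching residues: Y7, T10.

7, 10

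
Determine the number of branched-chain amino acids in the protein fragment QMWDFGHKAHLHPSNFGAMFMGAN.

The BCAAs are Val, Leu, and Ile — aliphatic side chains with a branch point.
Matching residues: L11.

1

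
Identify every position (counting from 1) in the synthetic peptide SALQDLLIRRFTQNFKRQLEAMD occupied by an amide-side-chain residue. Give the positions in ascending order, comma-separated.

Only N (asparagine) and Q (glutamine) carry a side-chain carboxamide.
Matching residues: Q4, Q13, N14, Q18.

4, 13, 14, 18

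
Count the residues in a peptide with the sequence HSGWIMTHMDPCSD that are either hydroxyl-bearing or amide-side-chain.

Hydroxyl-bearing: S, T, Y. Amide-side-chain: N, Q.
Hydroxyl-bearing residues here: S2, T7, S13 (3).
Amide-side-chain residues here: none (0).
The two groups share no amino acid, so total = 3 + 0 = 3.

3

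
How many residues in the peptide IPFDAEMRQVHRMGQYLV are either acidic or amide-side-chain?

4

Acidic: D, E. Amide-side-chain: N, Q.
Acidic residues here: D4, E6 (2).
Amide-side-chain residues here: Q9, Q15 (2).
The two groups share no amino acid, so total = 2 + 2 = 4.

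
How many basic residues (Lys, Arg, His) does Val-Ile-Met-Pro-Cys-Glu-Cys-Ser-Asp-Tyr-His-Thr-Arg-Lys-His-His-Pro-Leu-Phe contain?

Matching residues: His11, Arg13, Lys14, His15, His16.

5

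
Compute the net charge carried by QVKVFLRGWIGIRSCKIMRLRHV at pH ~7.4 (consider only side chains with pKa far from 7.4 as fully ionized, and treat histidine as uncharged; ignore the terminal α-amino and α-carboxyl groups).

+6

The side chains ionized at physiological pH are Lys/Arg (+1) and Asp/Glu (−1); with His treated as neutral, nothing else contributes.
Positive (K, R): K3, R7, R13, K16, R19, R21 → +6.
Negative (D, E): none → −0.
Net charge = (+6) + (−0) = +6.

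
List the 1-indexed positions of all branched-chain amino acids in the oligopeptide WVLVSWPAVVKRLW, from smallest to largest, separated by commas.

2, 3, 4, 9, 10, 13

The BCAAs are Val, Leu, and Ile — aliphatic side chains with a branch point.
Matching residues: V2, L3, V4, V9, V10, L13.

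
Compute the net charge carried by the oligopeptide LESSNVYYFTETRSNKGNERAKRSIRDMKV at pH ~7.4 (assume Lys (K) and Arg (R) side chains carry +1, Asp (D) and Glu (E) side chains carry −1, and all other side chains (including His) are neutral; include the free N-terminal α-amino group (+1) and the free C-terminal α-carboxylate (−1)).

Positive (K, R): R13, K16, R20, K22, R23, R26, K29 → +7.
Negative (D, E): E2, E11, E19, D27 → −4.
The N-terminus (+1) and C-terminus (−1) cancel.
Net charge = (+7) + (−4) = +3.

+3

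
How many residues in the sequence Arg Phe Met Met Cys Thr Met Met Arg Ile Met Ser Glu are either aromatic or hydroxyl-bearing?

Aromatic: F, W, Y. Hydroxyl-bearing: S, T, Y.
Aromatic residues here: Phe2 (1).
Hydroxyl-bearing residues here: Thr6, Ser12 (2).
(Y belongs to both groups, but none appear in this sequence.) Total = 1 + 2 = 3.

3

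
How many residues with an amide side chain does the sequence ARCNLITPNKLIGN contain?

3

The amide-side-chain residues are Asn (N) and Gln (Q).
Matching residues: N4, N9, N14.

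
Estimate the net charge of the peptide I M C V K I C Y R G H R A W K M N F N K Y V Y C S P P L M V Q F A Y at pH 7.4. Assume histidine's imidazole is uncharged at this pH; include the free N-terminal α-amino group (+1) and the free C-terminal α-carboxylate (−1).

Near pH 7.4, K and R contribute +1 each, D and E contribute −1 each, and every other side chain (His included, as stated) is uncharged.
Positive (K, R): K5, R9, R12, K15, K20 → +5.
Negative (D, E): none → −0.
The N-terminus (+1) and C-terminus (−1) cancel.
Net charge = (+5) + (−0) = +5.

+5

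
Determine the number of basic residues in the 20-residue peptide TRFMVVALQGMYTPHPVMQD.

2

K, R, and H are the three residues with basic side chains (ε-amine, guanidinium, and imidazole respectively).
Matching residues: R2, H15.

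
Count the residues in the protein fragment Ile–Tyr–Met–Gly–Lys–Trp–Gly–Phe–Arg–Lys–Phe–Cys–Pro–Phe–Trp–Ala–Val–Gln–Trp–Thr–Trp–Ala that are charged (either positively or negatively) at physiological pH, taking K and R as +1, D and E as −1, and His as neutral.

3

Charged side chains at pH ~7.4: K, R (positive); D, E (negative).
Matching residues: Lys5, Arg9, Lys10.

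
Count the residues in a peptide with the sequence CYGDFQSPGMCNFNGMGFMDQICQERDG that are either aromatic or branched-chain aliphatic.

5

Aromatic: F, W, Y. Branched-chain aliphatic: I, L, V.
Aromatic residues here: Y2, F5, F13, F18 (4).
Branched-chain aliphatic residues here: I22 (1).
The two groups share no amino acid, so total = 4 + 1 = 5.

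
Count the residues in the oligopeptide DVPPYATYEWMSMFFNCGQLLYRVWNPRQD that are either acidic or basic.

5

Acidic: D, E. Basic: H, K, R.
Acidic residues here: D1, E9, D30 (3).
Basic residues here: R23, R28 (2).
The two groups share no amino acid, so total = 3 + 2 = 5.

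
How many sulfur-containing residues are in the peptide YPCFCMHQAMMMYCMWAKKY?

8

The sulfur-bearing residues are cysteine (–SH) and methionine (–S–CH₃).
Matching residues: C3, C5, M6, M10, M11, M12, C14, M15.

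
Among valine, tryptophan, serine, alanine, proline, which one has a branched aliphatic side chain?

valine

The BCAAs are Val, Leu, and Ile — aliphatic side chains with a branch point.
Of the listed options, only valine belongs to this group.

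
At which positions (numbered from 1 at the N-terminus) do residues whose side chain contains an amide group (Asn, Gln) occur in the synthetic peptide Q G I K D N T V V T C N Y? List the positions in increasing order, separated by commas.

Matching residues: Q1, N6, N12.

1, 6, 12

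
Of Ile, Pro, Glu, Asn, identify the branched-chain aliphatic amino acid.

The BCAAs are Val, Leu, and Ile — aliphatic side chains with a branch point.
Of the listed options, only Ile belongs to this group.

Ile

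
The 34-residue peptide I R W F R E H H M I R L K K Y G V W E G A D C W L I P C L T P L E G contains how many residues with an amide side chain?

0

Asparagine (N) and glutamine (Q) have uncharged amide side chains.
None of the 34 residues belong to this group.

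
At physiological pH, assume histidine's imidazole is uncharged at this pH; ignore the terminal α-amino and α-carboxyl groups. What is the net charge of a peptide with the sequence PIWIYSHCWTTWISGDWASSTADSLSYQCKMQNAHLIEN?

At pH ~7.4 the Lys and Arg side chains are protonated (+1), the Asp and Glu side chains are deprotonated (−1), and with His taken as neutral all other side chains carry no charge.
Positive (K, R): K30 → +1.
Negative (D, E): D16, D23, E38 → −3.
Net charge = (+1) + (−3) = −2.

-2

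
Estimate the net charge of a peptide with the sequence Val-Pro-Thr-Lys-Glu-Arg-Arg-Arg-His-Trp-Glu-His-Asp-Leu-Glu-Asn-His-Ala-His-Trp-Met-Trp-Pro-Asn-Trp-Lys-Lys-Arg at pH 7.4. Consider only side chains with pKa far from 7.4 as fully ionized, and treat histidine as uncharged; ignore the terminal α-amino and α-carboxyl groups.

Near pH 7.4, K and R contribute +1 each, D and E contribute −1 each, and every other side chain (His included, as stated) is uncharged.
Positive (K, R): Lys4, Arg6, Arg7, Arg8, Lys26, Lys27, Arg28 → +7.
Negative (D, E): Glu5, Glu11, Asp13, Glu15 → −4.
Net charge = (+7) + (−4) = +3.

+3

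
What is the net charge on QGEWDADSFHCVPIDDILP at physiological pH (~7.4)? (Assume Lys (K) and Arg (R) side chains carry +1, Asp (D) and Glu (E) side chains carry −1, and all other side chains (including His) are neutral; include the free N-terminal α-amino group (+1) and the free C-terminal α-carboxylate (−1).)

Positive (K, R): none → +0.
Negative (D, E): E3, D5, D7, D15, D16 → −5.
The N-terminus (+1) and C-terminus (−1) cancel.
Net charge = (+0) + (−5) = −5.

-5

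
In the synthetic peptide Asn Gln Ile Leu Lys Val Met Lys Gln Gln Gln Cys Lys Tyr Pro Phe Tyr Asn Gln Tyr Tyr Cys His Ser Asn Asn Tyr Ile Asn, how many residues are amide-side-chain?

Only N (asparagine) and Q (glutamine) carry a side-chain carboxamide.
Matching residues: Asn1, Gln2, Gln9, Gln10, Gln11, Asn18, Gln19, Asn25, Asn26, Asn29.

10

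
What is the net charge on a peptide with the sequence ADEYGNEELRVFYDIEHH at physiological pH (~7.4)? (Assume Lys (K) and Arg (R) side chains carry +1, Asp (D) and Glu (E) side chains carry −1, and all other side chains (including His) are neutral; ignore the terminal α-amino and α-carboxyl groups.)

-5

Positive (K, R): R10 → +1.
Negative (D, E): D2, E3, E7, E8, D14, E16 → −6.
Net charge = (+1) + (−6) = −5.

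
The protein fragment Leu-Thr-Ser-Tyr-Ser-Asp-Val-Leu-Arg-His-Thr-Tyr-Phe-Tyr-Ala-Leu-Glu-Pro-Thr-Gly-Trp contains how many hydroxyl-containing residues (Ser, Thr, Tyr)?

Matching residues: Thr2, Ser3, Tyr4, Ser5, Thr11, Tyr12, Tyr14, Thr19.

8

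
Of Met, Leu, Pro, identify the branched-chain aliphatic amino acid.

V, L, and I make up the branched-chain aliphatic group.
Of the listed options, only Leu belongs to this group.

Leu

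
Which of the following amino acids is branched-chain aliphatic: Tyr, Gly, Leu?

The BCAAs are Val, Leu, and Ile — aliphatic side chains with a branch point.
Of the listed options, only Leu belongs to this group.

Leu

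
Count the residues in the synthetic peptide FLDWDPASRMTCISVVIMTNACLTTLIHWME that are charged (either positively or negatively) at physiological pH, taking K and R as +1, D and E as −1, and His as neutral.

4

Charged side chains at pH ~7.4: K, R (positive); D, E (negative).
Matching residues: D3, D5, R9, E31.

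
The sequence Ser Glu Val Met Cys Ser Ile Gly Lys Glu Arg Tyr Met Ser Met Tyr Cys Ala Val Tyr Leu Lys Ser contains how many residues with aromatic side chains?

The aromatic amino acids are Phe (F, benzyl), Trp (W, indole), and Tyr (Y, phenol).
Matching residues: Tyr12, Tyr16, Tyr20.

3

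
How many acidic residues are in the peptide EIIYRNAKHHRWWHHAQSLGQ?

Only D (aspartate) and E (glutamate) carry a side-chain carboxylic acid.
Matching residues: E1.

1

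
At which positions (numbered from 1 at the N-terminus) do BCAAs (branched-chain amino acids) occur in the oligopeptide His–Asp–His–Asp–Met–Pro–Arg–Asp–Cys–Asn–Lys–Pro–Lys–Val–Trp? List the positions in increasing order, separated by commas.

14

Valine (V), leucine (L), and isoleucine (I) are the branched-chain amino acids.
Matching residues: Val14.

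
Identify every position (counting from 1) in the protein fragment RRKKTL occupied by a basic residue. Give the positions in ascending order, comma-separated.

1, 2, 3, 4

Lysine (K), arginine (R), and histidine (H) have basic, nitrogen-containing side chains.
Matching residues: R1, R2, K3, K4.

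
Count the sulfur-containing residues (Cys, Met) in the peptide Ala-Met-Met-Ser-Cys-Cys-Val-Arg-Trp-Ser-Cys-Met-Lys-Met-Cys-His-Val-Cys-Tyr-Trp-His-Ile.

Matching residues: Met2, Met3, Cys5, Cys6, Cys11, Met12, Met14, Cys15, Cys18.

9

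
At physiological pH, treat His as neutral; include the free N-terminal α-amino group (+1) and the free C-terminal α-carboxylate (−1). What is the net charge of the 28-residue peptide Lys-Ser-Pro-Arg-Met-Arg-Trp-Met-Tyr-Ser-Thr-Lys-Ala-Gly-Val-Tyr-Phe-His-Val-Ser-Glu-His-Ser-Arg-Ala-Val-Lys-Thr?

The side chains ionized at physiological pH are Lys/Arg (+1) and Asp/Glu (−1); with His treated as neutral, nothing else contributes.
Positive (K, R): Lys1, Arg4, Arg6, Lys12, Arg24, Lys27 → +6.
Negative (D, E): Glu21 → −1.
The N-terminus (+1) and C-terminus (−1) cancel.
Net charge = (+6) + (−1) = +5.

+5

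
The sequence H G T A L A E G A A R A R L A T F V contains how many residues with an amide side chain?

0

The amide-side-chain residues are Asn (N) and Gln (Q).
None of the 18 residues belong to this group.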